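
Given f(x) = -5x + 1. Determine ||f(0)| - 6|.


f(0) = 1
|1| = 1
|1 - 6| = 5

5


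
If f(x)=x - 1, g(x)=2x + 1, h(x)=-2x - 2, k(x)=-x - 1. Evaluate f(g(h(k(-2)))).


k(-2) = 1
h(1) = -4
g(-4) = -7
f(-7) = -8

-8


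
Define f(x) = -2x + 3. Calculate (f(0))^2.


f(0) = 3
(3)^2 = 9

9


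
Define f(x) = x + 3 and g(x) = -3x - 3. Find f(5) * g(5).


f(5) = 8
g(5) = -18
Product = -144

-144


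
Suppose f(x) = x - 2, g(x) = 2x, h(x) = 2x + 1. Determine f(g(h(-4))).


h(-4) = -7
g(-7) = -14
f(-14) = -16

-16


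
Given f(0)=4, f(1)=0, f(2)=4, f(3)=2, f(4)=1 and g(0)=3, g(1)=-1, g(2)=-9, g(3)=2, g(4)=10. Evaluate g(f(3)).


f(3) = 2
g(2) = -9

-9


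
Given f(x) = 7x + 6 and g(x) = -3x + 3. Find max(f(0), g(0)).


f(0) = 6
g(0) = 3
max = 6

6


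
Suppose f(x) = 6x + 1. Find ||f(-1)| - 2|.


f(-1) = -5
|-5| = 5
|5 - 2| = 3

3


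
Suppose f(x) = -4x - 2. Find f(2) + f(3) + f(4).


-42


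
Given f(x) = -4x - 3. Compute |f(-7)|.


f(-7) = 25
|25| = 25

25


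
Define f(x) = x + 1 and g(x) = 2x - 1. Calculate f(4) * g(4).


f(4) = 5
g(4) = 7
Product = 35

35


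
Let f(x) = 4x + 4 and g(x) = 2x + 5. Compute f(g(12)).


g(12) = 29
f(29) = 120

120


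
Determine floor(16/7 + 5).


7


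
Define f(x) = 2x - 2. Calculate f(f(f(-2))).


-30


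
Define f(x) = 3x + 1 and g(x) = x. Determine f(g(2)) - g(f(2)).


f(g(2)) = 7
g(f(2)) = 7
Difference = 0

0


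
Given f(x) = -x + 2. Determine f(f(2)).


f(2) = 0
f(0) = 2

2


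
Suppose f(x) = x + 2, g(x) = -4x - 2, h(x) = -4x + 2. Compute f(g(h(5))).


h(5) = -18
g(-18) = 70
f(70) = 72

72


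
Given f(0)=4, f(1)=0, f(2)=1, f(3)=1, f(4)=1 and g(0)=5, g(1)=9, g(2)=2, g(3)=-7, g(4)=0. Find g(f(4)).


f(4) = 1
g(1) = 9

9


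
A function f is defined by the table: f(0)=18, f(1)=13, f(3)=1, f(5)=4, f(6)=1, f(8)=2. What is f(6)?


Reading from the table at x = 6

1


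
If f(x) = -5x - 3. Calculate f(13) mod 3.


f(13) = -68
-68 mod 3 = 1

1


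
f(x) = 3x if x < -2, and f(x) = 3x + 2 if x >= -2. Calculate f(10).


10 satisfies x >= -2
f(10) = 32

32


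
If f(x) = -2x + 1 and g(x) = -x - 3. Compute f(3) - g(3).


f(3) = -5
g(3) = -6
Difference = 1

1


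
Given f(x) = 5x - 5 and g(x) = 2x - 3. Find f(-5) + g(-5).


-43


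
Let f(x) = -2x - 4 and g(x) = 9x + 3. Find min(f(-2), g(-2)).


f(-2) = 0
g(-2) = -15
min = -15

-15


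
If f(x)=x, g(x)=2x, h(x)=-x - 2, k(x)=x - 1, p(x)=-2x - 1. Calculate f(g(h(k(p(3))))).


p(3) = -7
k(-7) = -8
h(-8) = 6
g(6) = 12
f(12) = 12

12


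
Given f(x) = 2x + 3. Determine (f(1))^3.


f(1) = 5
(5)^3 = 125

125


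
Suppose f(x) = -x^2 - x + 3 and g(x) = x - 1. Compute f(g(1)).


g(1) = 0
f(0) = (-1)*(0)^2 - 1*(0) + 3 = 3

3


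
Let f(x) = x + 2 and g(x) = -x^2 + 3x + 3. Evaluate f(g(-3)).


g(-3) = -15
f(-15) = -13

-13


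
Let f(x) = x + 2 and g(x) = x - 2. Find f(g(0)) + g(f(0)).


f(g(0)) = 0
g(f(0)) = 0
Sum = 0

0


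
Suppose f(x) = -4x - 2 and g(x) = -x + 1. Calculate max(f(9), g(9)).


f(9) = -38
g(9) = -8
max = -8

-8


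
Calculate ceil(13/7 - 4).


13/7 = 1.8571
1.8571 - 4 = -2.1429
ceil(-2.1429) = -2

-2


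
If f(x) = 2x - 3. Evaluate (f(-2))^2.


f(-2) = -7
(-7)^2 = 49

49


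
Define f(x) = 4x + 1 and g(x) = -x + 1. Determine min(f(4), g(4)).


f(4) = 17
g(4) = -3
min = -3

-3


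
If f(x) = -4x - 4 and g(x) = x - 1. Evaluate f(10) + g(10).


f(10) = -44
g(10) = 9
Sum = -35

-35


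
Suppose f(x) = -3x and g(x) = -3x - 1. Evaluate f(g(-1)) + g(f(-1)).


-16


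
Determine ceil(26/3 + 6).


26/3 = 8.6667
8.6667 + 6 = 14.6667
ceil(14.6667) = 15

15


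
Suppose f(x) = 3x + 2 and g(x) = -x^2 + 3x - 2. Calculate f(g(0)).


-4


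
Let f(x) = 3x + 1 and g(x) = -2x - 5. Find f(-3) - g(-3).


f(-3) = -8
g(-3) = 1
Difference = -9

-9


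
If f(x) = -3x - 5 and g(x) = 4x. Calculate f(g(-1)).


g(-1) = -4
f(-4) = 7

7


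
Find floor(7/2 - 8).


-5


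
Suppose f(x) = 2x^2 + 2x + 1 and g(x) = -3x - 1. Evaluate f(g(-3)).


g(-3) = 8
f(8) = 2*(8)^2 + 2*(8) + 1 = 145

145


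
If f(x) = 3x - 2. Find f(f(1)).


1


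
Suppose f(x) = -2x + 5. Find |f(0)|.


5


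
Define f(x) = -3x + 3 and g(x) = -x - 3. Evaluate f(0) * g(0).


f(0) = 3
g(0) = -3
Product = -9

-9


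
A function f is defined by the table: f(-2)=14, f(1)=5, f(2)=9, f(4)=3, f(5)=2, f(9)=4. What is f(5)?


2


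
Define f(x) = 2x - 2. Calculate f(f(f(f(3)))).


f(3) = 4
f(4) = 6
f(6) = 10
f(10) = 18

18


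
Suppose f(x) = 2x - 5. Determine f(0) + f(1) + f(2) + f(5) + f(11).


f(0) = -5
f(1) = -3
f(2) = -1
f(5) = 5
f(11) = 17
Sum = 13

13


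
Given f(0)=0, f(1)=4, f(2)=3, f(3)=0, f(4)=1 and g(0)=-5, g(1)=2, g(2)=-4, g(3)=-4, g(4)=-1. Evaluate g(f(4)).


f(4) = 1
g(1) = 2

2


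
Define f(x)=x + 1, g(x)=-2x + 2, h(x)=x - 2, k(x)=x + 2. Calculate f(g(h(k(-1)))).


5


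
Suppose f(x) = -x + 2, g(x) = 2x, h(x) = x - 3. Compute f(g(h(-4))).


h(-4) = -7
g(-7) = -14
f(-14) = 16

16


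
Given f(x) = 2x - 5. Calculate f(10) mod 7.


f(10) = 15
15 mod 7 = 1

1


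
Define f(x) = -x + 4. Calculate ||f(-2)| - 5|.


f(-2) = 6
|6| = 6
|6 - 5| = 1

1


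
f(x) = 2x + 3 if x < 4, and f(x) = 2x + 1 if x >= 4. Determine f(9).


9 satisfies x >= 4
f(9) = 19

19


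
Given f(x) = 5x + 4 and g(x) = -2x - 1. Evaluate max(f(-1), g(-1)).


f(-1) = -1
g(-1) = 1
max = 1

1


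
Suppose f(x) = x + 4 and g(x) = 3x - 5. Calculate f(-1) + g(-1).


f(-1) = 3
g(-1) = -8
Sum = -5

-5


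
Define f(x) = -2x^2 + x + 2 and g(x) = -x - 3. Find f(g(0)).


g(0) = -3
f(-3) = (-2)*(-3)^2 + 1*(-3) + 2 = -19

-19


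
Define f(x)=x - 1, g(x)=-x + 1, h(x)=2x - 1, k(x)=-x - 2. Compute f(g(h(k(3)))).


11


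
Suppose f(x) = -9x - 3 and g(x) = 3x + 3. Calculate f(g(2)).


-84


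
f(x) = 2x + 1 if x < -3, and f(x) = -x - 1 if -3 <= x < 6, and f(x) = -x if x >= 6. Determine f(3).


3 satisfies -3 <= x < 6
f(3) = -4

-4


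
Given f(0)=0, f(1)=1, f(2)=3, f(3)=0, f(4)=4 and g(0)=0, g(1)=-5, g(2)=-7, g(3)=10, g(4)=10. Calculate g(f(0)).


f(0) = 0
g(0) = 0

0


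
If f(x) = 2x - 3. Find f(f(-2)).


-17


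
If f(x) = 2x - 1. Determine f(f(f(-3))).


f(-3) = -7
f(-7) = -15
f(-15) = -31

-31


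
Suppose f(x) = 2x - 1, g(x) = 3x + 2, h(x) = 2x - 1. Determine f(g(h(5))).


h(5) = 9
g(9) = 29
f(29) = 57

57


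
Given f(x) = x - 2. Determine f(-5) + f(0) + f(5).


f(-5) = -7
f(0) = -2
f(5) = 3
Sum = -6

-6


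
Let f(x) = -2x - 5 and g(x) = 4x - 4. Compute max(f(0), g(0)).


f(0) = -5
g(0) = -4
max = -4

-4


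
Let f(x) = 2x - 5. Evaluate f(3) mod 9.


f(3) = 1
1 mod 9 = 1

1


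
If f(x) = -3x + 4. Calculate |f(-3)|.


f(-3) = 13
|13| = 13

13


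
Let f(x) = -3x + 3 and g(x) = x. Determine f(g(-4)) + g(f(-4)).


f(g(-4)) = 15
g(f(-4)) = 15
Sum = 30

30


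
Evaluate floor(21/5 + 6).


21/5 = 4.2
4.2 + 6 = 10.2
floor(10.2) = 10

10


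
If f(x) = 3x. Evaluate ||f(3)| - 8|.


1


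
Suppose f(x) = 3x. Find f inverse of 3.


Solve 3x = 3
x = (3) / 3 = 1

1


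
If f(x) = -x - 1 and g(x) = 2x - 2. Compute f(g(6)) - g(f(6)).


5


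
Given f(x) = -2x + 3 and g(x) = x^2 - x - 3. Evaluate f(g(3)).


-3


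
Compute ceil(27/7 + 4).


27/7 = 3.8571
3.8571 + 4 = 7.8571
ceil(7.8571) = 8

8


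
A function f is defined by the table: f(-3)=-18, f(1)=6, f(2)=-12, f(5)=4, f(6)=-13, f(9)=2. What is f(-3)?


-18


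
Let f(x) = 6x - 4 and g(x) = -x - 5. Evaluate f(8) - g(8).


f(8) = 44
g(8) = -13
Difference = 57

57


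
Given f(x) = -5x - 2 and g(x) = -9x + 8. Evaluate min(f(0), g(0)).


f(0) = -2
g(0) = 8
min = -2

-2


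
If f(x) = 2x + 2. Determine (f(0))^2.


f(0) = 2
(2)^2 = 4

4


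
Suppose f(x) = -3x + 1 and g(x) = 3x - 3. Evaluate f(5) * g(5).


f(5) = -14
g(5) = 12
Product = -168

-168


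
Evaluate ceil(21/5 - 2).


21/5 = 4.2
4.2 - 2 = 2.2
ceil(2.2) = 3

3


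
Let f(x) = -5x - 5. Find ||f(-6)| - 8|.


17


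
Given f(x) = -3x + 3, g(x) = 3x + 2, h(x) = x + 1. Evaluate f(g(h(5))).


h(5) = 6
g(6) = 20
f(20) = -57

-57


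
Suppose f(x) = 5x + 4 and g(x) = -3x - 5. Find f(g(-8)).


g(-8) = 19
f(19) = 99

99


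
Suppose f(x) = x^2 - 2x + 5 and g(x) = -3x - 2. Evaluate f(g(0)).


g(0) = -2
f(-2) = 1*(-2)^2 - 2*(-2) + 5 = 13

13


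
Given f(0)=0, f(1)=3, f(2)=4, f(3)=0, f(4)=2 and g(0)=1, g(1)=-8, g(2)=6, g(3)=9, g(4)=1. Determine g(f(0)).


f(0) = 0
g(0) = 1

1


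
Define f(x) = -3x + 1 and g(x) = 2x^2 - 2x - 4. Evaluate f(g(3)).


g(3) = 8
f(8) = -23

-23


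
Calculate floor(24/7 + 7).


10


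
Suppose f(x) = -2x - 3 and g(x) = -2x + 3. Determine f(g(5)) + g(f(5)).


f(g(5)) = 11
g(f(5)) = 29
Sum = 40

40


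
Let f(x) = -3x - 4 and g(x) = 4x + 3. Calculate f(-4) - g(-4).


f(-4) = 8
g(-4) = -13
Difference = 21

21


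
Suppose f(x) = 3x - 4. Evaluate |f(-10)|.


f(-10) = -34
|-34| = 34

34


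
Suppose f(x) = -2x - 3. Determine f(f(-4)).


f(-4) = 5
f(5) = -13

-13


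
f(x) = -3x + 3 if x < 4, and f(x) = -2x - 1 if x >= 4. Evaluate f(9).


9 satisfies x >= 4
f(9) = -19

-19


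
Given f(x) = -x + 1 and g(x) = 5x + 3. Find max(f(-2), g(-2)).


f(-2) = 3
g(-2) = -7
max = 3

3


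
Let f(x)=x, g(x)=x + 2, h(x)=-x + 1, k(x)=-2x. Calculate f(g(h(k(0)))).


k(0) = 0
h(0) = 1
g(1) = 3
f(3) = 3

3


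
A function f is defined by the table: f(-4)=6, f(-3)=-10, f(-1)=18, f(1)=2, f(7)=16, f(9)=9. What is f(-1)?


Reading from the table at x = -1

18


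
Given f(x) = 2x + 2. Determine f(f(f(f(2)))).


f(2) = 6
f(6) = 14
f(14) = 30
f(30) = 62

62


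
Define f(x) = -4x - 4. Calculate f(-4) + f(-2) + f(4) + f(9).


-44


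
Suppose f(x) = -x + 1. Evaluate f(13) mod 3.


f(13) = -12
-12 mod 3 = 0

0


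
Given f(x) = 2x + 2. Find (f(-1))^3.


0


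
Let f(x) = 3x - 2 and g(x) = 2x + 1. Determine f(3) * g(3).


f(3) = 7
g(3) = 7
Product = 49

49


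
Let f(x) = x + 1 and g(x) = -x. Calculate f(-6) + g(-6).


1


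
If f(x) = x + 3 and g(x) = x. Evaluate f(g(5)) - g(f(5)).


f(g(5)) = 8
g(f(5)) = 8
Difference = 0

0


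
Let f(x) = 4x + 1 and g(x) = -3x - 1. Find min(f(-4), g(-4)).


f(-4) = -15
g(-4) = 11
min = -15

-15


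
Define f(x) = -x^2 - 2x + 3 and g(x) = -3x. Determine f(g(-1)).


g(-1) = 3
f(3) = (-1)*(3)^2 - 2*(3) + 3 = -12

-12


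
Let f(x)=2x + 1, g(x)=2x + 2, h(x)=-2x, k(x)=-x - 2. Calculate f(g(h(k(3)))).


k(3) = -5
h(-5) = 10
g(10) = 22
f(22) = 45

45


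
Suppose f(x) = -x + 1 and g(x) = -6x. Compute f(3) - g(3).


16


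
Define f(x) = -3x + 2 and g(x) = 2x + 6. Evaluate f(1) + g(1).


f(1) = -1
g(1) = 8
Sum = 7

7


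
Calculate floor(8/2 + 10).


8/2 = 4
4 + 10 = 14
floor(14) = 14

14


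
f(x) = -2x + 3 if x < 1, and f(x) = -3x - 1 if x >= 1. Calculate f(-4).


11


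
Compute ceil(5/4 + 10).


5/4 = 1.25
1.25 + 10 = 11.25
ceil(11.25) = 12

12


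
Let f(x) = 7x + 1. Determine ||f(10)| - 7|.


f(10) = 71
|71| = 71
|71 - 7| = 64

64


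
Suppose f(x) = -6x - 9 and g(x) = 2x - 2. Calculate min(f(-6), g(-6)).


-14


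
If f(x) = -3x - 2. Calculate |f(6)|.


f(6) = -20
|-20| = 20

20


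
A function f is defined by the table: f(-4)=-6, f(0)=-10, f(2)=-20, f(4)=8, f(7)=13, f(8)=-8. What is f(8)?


Reading from the table at x = 8

-8


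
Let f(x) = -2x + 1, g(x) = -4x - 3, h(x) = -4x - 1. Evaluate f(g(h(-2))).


h(-2) = 7
g(7) = -31
f(-31) = 63

63


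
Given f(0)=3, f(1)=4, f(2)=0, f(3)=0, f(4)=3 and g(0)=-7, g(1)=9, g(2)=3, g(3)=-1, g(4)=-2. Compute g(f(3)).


-7


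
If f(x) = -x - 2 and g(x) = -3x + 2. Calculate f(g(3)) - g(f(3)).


f(g(3)) = 5
g(f(3)) = 17
Difference = -12

-12


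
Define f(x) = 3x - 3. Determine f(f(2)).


6


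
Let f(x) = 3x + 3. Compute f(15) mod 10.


f(15) = 48
48 mod 10 = 8

8


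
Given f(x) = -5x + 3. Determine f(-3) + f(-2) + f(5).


f(-3) = 18
f(-2) = 13
f(5) = -22
Sum = 9

9


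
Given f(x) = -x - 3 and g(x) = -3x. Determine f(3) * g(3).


f(3) = -6
g(3) = -9
Product = 54

54


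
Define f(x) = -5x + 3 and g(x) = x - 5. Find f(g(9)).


g(9) = 4
f(4) = -17

-17


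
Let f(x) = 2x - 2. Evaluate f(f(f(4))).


f(4) = 6
f(6) = 10
f(10) = 18

18


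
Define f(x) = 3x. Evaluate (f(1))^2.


f(1) = 3
(3)^2 = 9

9


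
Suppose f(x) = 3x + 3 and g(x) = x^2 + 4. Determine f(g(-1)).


18


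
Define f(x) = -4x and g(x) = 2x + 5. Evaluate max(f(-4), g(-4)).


f(-4) = 16
g(-4) = -3
max = 16

16


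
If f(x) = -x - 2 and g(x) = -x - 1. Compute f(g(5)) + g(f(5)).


f(g(5)) = 4
g(f(5)) = 6
Sum = 10

10


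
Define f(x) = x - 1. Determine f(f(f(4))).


f(4) = 3
f(3) = 2
f(2) = 1

1


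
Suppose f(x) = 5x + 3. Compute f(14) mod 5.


3


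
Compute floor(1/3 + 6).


1/3 = 0.3333
0.3333 + 6 = 6.3333
floor(6.3333) = 6

6


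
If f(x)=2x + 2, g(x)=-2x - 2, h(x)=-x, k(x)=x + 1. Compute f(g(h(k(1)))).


k(1) = 2
h(2) = -2
g(-2) = 2
f(2) = 6

6


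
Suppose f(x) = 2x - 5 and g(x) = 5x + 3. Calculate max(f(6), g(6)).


33


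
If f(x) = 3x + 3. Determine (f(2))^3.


f(2) = 9
(9)^3 = 729

729


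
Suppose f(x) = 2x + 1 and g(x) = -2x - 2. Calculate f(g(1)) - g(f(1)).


1


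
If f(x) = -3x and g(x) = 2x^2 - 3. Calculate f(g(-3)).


g(-3) = 15
f(15) = -45

-45


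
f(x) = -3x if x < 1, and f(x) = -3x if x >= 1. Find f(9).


9 satisfies x >= 1
f(9) = -27

-27


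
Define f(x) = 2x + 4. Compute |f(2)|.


f(2) = 8
|8| = 8

8


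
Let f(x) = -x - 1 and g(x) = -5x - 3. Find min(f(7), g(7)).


-38


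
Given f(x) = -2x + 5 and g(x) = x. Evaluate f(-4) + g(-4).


f(-4) = 13
g(-4) = -4
Sum = 9

9


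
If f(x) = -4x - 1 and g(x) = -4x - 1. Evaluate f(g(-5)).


g(-5) = 19
f(19) = -77

-77


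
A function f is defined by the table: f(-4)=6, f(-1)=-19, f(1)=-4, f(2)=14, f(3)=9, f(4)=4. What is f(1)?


Reading from the table at x = 1

-4


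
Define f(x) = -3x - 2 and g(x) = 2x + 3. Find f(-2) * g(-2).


-4


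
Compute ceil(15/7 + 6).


15/7 = 2.1429
2.1429 + 6 = 8.1429
ceil(8.1429) = 9

9


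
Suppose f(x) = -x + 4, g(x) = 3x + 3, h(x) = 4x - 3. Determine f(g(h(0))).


h(0) = -3
g(-3) = -6
f(-6) = 10

10


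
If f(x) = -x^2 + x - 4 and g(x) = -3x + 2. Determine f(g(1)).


g(1) = -1
f(-1) = (-1)*(-1)^2 + 1*(-1) - 4 = -6

-6


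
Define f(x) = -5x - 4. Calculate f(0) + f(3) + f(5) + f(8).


f(0) = -4
f(3) = -19
f(5) = -29
f(8) = -44
Sum = -96

-96


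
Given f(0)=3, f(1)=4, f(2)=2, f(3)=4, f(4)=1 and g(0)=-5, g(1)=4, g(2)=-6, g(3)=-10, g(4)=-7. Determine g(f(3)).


f(3) = 4
g(4) = -7

-7


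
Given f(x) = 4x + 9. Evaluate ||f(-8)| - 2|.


f(-8) = -23
|-23| = 23
|23 - 2| = 21

21


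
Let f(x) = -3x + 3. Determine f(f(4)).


f(4) = -9
f(-9) = 30

30


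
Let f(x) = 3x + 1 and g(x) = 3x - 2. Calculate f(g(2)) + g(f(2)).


f(g(2)) = 13
g(f(2)) = 19
Sum = 32

32


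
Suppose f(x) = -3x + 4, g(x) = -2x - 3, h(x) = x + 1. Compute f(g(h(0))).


19


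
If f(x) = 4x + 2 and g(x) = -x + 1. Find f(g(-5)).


g(-5) = 6
f(6) = 26

26


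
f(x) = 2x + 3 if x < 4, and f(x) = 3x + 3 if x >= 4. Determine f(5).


18


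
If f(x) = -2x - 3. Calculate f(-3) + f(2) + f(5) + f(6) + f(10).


-55


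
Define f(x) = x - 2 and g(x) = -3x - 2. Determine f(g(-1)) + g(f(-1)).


f(g(-1)) = -1
g(f(-1)) = 7
Sum = 6

6


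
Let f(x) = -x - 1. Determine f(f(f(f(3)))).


f(3) = -4
f(-4) = 3
f(3) = -4
f(-4) = 3

3


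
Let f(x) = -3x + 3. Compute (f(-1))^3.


f(-1) = 6
(6)^3 = 216

216


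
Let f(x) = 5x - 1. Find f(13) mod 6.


f(13) = 64
64 mod 6 = 4

4


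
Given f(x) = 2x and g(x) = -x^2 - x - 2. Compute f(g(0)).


-4


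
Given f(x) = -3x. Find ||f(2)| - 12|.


f(2) = -6
|-6| = 6
|6 - 12| = 6

6


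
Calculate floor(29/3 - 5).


29/3 = 9.6667
9.6667 - 5 = 4.6667
floor(4.6667) = 4

4


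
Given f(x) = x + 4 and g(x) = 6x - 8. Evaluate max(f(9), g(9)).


46


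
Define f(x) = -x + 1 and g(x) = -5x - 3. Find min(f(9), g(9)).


f(9) = -8
g(9) = -48
min = -48

-48


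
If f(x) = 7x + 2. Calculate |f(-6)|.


40


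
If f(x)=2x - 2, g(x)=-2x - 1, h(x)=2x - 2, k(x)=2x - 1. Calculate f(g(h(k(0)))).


k(0) = -1
h(-1) = -4
g(-4) = 7
f(7) = 12

12


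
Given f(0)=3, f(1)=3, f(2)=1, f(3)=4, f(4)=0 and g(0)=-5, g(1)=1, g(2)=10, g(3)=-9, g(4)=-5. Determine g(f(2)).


f(2) = 1
g(1) = 1

1


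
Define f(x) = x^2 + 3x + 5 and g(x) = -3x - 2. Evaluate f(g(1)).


15


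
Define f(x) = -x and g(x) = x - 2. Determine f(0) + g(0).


f(0) = 0
g(0) = -2
Sum = -2

-2


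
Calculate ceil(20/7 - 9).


-6


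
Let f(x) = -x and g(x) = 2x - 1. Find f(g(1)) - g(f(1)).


f(g(1)) = -1
g(f(1)) = -3
Difference = 2

2


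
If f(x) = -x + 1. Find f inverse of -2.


Solve -x + 1 = -2
x = (-2 - 1) / (-1) = 3

3


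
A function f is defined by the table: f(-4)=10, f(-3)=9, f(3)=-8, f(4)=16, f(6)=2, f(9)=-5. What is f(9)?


Reading from the table at x = 9

-5


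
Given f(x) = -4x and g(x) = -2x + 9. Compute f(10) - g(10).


f(10) = -40
g(10) = -11
Difference = -29

-29


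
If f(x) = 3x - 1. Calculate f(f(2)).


f(2) = 5
f(5) = 14

14


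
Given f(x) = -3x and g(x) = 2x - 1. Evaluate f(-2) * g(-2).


f(-2) = 6
g(-2) = -5
Product = -30

-30


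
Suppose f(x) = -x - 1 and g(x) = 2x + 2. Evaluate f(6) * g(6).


f(6) = -7
g(6) = 14
Product = -98

-98


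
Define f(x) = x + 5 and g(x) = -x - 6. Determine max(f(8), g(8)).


f(8) = 13
g(8) = -14
max = 13

13


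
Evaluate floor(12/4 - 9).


12/4 = 3
3 - 9 = -6
floor(-6) = -6

-6


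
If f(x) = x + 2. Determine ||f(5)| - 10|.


f(5) = 7
|7| = 7
|7 - 10| = 3

3


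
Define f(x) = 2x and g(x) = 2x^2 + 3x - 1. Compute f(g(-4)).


g(-4) = 19
f(19) = 38

38


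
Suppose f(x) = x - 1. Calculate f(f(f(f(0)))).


f(0) = -1
f(-1) = -2
f(-2) = -3
f(-3) = -4

-4


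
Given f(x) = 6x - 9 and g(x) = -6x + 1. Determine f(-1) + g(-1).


f(-1) = -15
g(-1) = 7
Sum = -8

-8


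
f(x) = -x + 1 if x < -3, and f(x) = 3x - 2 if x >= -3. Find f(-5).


-5 satisfies x < -3
f(-5) = 6

6


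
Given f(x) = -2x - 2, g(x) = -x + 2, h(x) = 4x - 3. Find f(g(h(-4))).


h(-4) = -19
g(-19) = 21
f(21) = -44

-44


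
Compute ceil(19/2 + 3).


19/2 = 9.5
9.5 + 3 = 12.5
ceil(12.5) = 13

13


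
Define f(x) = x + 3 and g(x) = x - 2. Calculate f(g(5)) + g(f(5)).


12


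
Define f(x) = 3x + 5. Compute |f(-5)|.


10


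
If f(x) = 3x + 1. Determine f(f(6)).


f(6) = 19
f(19) = 58

58


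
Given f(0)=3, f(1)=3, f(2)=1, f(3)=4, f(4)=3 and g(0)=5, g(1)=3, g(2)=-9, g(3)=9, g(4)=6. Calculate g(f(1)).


f(1) = 3
g(3) = 9

9


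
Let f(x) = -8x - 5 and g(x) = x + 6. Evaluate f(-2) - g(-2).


f(-2) = 11
g(-2) = 4
Difference = 7

7


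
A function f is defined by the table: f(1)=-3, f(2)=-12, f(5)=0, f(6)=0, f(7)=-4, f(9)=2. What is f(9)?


Reading from the table at x = 9

2


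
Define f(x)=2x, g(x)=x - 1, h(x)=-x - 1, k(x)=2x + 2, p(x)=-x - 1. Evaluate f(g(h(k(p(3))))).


p(3) = -4
k(-4) = -6
h(-6) = 5
g(5) = 4
f(4) = 8

8


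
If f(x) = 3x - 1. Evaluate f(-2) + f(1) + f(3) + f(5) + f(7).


f(-2) = -7
f(1) = 2
f(3) = 8
f(5) = 14
f(7) = 20
Sum = 37

37


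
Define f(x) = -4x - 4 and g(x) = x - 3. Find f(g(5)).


g(5) = 2
f(2) = -12

-12


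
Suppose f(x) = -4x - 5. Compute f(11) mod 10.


f(11) = -49
-49 mod 10 = 1

1


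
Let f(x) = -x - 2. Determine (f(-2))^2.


f(-2) = 0
(0)^2 = 0

0


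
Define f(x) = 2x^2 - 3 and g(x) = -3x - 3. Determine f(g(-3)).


69


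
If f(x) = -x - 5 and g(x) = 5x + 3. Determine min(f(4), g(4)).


-9


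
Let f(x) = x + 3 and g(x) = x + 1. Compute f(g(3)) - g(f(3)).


f(g(3)) = 7
g(f(3)) = 7
Difference = 0

0


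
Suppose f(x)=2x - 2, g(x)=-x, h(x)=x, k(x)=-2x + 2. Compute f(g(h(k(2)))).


2


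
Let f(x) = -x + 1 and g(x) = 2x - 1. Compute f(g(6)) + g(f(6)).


-21


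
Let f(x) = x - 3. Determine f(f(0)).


f(0) = -3
f(-3) = -6

-6


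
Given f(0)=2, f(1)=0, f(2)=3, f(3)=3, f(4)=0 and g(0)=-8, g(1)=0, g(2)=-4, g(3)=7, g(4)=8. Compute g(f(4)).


f(4) = 0
g(0) = -8

-8


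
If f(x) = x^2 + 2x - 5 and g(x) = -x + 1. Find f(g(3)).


g(3) = -2
f(-2) = 1*(-2)^2 + 2*(-2) - 5 = -5

-5


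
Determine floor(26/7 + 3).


26/7 = 3.7143
3.7143 + 3 = 6.7143
floor(6.7143) = 6

6


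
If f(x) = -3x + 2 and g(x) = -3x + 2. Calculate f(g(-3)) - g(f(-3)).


f(g(-3)) = -31
g(f(-3)) = -31
Difference = 0

0


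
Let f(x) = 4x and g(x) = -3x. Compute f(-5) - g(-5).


-35


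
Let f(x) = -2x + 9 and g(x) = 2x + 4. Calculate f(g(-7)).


g(-7) = -10
f(-10) = 29

29


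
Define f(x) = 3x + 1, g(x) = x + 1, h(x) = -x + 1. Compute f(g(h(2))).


h(2) = -1
g(-1) = 0
f(0) = 1

1


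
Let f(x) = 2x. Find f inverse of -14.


Solve 2x = -14
x = (-14) / 2 = -7

-7


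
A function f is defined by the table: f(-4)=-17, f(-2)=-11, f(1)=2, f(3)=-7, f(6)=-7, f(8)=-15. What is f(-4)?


Reading from the table at x = -4

-17


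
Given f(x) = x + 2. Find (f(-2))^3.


f(-2) = 0
(0)^3 = 0

0


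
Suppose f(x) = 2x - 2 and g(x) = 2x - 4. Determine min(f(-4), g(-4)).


f(-4) = -10
g(-4) = -12
min = -12

-12


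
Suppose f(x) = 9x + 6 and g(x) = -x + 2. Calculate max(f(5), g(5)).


f(5) = 51
g(5) = -3
max = 51

51


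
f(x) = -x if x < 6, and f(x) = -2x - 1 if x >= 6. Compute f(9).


-19


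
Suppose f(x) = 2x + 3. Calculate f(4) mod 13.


f(4) = 11
11 mod 13 = 11

11


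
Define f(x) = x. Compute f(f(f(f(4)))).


f(4) = 4
f(4) = 4
f(4) = 4
f(4) = 4

4


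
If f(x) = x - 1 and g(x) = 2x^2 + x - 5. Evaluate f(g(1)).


g(1) = -2
f(-2) = -3

-3


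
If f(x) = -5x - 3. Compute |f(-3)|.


f(-3) = 12
|12| = 12

12


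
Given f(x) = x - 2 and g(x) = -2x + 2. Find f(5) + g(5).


f(5) = 3
g(5) = -8
Sum = -5

-5


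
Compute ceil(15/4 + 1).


15/4 = 3.75
3.75 + 1 = 4.75
ceil(4.75) = 5

5


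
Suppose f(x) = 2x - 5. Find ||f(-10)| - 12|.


13


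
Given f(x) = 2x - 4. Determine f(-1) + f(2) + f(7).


f(-1) = -6
f(2) = 0
f(7) = 10
Sum = 4

4


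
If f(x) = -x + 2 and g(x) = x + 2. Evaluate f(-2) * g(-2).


f(-2) = 4
g(-2) = 0
Product = 0

0


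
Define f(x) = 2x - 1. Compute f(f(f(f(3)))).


f(3) = 5
f(5) = 9
f(9) = 17
f(17) = 33

33


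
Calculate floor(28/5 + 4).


28/5 = 5.6
5.6 + 4 = 9.6
floor(9.6) = 9

9


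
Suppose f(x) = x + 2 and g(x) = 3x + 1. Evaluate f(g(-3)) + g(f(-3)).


f(g(-3)) = -6
g(f(-3)) = -2
Sum = -8

-8


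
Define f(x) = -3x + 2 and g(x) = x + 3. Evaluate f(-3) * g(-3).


f(-3) = 11
g(-3) = 0
Product = 0

0


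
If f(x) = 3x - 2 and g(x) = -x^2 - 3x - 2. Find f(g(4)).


g(4) = -30
f(-30) = -92

-92


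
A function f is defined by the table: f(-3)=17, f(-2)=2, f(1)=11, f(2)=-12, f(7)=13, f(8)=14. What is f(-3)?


Reading from the table at x = -3

17


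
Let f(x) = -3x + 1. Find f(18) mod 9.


f(18) = -53
-53 mod 9 = 1

1


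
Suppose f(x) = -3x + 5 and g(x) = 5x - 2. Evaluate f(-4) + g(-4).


-5


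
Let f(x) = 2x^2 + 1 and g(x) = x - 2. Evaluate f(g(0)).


g(0) = -2
f(-2) = 2*(-2)^2 + 1 = 9

9


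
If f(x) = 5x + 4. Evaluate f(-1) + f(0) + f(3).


f(-1) = -1
f(0) = 4
f(3) = 19
Sum = 22

22


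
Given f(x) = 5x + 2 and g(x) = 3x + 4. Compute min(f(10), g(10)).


f(10) = 52
g(10) = 34
min = 34

34


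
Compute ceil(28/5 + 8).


28/5 = 5.6
5.6 + 8 = 13.6
ceil(13.6) = 14

14


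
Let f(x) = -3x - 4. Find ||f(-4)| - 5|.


f(-4) = 8
|8| = 8
|8 - 5| = 3

3


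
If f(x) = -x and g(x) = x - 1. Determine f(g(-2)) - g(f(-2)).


2


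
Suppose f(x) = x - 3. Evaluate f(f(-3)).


f(-3) = -6
f(-6) = -9

-9


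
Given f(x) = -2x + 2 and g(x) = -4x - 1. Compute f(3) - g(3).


f(3) = -4
g(3) = -13
Difference = 9

9


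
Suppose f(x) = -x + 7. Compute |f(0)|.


f(0) = 7
|7| = 7

7


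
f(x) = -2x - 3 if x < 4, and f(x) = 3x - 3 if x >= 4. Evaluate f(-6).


-6 satisfies x < 4
f(-6) = 9

9


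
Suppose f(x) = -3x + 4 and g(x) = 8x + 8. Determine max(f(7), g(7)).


f(7) = -17
g(7) = 64
max = 64

64


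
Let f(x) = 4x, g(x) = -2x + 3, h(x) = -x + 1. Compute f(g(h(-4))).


-28


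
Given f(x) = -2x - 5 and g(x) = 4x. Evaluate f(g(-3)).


g(-3) = -12
f(-12) = 19

19


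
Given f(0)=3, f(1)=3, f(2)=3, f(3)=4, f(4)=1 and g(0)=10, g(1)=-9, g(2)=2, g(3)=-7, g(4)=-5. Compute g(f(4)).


-9


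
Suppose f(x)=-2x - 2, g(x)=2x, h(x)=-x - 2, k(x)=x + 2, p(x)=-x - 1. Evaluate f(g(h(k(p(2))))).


p(2) = -3
k(-3) = -1
h(-1) = -1
g(-1) = -2
f(-2) = 2

2


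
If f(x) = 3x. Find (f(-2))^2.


f(-2) = -6
(-6)^2 = 36

36


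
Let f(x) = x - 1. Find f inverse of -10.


-9


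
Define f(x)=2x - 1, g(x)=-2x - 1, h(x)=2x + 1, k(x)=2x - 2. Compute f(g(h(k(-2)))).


k(-2) = -6
h(-6) = -11
g(-11) = 21
f(21) = 41

41


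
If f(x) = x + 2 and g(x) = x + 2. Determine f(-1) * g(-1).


f(-1) = 1
g(-1) = 1
Product = 1

1


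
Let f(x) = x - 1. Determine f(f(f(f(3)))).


f(3) = 2
f(2) = 1
f(1) = 0
f(0) = -1

-1


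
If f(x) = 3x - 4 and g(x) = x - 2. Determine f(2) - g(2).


f(2) = 2
g(2) = 0
Difference = 2

2


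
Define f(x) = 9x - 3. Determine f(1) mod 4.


f(1) = 6
6 mod 4 = 2

2


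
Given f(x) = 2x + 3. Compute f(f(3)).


f(3) = 9
f(9) = 21

21


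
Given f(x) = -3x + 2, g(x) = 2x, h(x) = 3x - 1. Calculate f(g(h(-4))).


h(-4) = -13
g(-13) = -26
f(-26) = 80

80


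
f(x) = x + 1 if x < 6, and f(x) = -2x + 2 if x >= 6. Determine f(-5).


-5 satisfies x < 6
f(-5) = -4

-4


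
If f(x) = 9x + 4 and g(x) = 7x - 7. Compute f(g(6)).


g(6) = 35
f(35) = 319

319


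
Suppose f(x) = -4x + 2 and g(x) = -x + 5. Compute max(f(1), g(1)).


f(1) = -2
g(1) = 4
max = 4

4


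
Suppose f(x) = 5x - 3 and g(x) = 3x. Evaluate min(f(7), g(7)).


f(7) = 32
g(7) = 21
min = 21

21


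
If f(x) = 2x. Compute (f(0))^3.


0


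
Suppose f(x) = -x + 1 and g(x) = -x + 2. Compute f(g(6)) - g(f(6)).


f(g(6)) = 5
g(f(6)) = 7
Difference = -2

-2


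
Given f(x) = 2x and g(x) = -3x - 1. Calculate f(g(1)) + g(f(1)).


f(g(1)) = -8
g(f(1)) = -7
Sum = -15

-15


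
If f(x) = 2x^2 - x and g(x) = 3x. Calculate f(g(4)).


g(4) = 12
f(12) = 2*(12)^2 - 1*(12) = 276

276


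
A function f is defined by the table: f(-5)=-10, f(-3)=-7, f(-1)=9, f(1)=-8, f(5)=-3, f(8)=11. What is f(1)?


Reading from the table at x = 1

-8


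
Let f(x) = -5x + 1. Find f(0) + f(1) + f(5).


f(0) = 1
f(1) = -4
f(5) = -24
Sum = -27

-27


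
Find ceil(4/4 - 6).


4/4 = 1
1 - 6 = -5
ceil(-5) = -5

-5


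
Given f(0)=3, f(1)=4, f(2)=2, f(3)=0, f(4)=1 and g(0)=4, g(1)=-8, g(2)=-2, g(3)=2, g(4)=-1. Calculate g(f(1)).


f(1) = 4
g(4) = -1

-1


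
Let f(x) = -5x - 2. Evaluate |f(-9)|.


f(-9) = 43
|43| = 43

43


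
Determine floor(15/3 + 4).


15/3 = 5
5 + 4 = 9
floor(9) = 9

9


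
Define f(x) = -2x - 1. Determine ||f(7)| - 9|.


6


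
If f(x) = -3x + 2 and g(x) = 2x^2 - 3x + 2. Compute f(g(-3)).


g(-3) = 29
f(29) = -85

-85


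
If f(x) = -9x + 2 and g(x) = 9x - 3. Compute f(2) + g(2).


f(2) = -16
g(2) = 15
Sum = -1

-1


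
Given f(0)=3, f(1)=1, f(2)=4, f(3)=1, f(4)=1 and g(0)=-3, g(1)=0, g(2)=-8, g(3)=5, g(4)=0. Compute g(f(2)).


f(2) = 4
g(4) = 0

0


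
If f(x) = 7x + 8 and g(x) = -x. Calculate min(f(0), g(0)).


f(0) = 8
g(0) = 0
min = 0

0


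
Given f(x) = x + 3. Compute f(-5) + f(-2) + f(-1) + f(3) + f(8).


f(-5) = -2
f(-2) = 1
f(-1) = 2
f(3) = 6
f(8) = 11
Sum = 18

18


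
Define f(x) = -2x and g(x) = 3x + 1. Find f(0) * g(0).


f(0) = 0
g(0) = 1
Product = 0

0


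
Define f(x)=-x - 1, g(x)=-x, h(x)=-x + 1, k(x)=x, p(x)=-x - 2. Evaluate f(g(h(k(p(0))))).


2


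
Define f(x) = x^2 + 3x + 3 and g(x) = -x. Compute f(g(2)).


g(2) = -2
f(-2) = 1*(-2)^2 + 3*(-2) + 3 = 1

1


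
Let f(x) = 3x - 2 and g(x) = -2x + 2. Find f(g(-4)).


g(-4) = 10
f(10) = 28

28


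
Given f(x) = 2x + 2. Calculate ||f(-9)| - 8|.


f(-9) = -16
|-16| = 16
|16 - 8| = 8

8


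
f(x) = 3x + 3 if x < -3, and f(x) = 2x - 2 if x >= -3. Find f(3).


3 satisfies x >= -3
f(3) = 4

4


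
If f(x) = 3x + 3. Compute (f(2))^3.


729


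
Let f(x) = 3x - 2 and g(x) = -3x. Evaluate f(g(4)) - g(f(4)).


f(g(4)) = -38
g(f(4)) = -30
Difference = -8

-8


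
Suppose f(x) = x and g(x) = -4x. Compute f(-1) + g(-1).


3


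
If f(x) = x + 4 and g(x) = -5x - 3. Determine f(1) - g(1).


13


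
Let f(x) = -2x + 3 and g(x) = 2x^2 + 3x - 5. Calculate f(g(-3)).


-5


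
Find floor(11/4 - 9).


-7


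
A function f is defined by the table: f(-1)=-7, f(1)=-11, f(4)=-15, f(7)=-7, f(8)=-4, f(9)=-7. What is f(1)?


Reading from the table at x = 1

-11


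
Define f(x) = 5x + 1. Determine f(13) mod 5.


f(13) = 66
66 mod 5 = 1

1


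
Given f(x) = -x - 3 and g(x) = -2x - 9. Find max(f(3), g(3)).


f(3) = -6
g(3) = -15
max = -6

-6


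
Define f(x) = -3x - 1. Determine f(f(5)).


47


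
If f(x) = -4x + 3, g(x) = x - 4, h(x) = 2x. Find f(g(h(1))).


h(1) = 2
g(2) = -2
f(-2) = 11

11


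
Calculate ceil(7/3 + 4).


7/3 = 2.3333
2.3333 + 4 = 6.3333
ceil(6.3333) = 7

7


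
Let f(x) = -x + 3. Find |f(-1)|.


f(-1) = 4
|4| = 4

4


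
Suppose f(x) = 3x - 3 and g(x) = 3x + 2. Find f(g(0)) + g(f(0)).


-4


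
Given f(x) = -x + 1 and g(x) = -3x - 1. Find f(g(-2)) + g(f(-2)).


f(g(-2)) = -4
g(f(-2)) = -10
Sum = -14

-14


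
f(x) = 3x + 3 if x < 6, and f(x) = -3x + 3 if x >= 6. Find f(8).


-21


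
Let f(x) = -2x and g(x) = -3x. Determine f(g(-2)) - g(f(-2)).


f(g(-2)) = -12
g(f(-2)) = -12
Difference = 0

0


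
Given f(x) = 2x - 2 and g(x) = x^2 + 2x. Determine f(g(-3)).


4


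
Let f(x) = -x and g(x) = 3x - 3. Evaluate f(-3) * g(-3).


f(-3) = 3
g(-3) = -12
Product = -36

-36


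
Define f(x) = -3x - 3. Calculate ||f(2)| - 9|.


f(2) = -9
|-9| = 9
|9 - 9| = 0

0


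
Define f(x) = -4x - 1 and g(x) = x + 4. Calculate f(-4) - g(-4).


15


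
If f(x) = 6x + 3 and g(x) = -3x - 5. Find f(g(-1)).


g(-1) = -2
f(-2) = -9

-9


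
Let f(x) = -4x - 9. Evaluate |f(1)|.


f(1) = -13
|-13| = 13

13


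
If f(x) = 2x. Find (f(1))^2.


4


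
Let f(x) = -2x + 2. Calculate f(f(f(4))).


f(4) = -6
f(-6) = 14
f(14) = -26

-26


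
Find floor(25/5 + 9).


14


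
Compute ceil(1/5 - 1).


1/5 = 0.2
0.2 - 1 = -0.8
ceil(-0.8) = 0

0


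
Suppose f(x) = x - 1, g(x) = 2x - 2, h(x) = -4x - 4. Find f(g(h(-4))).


h(-4) = 12
g(12) = 22
f(22) = 21

21


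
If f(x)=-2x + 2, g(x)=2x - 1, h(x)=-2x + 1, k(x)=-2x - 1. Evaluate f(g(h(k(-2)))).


k(-2) = 3
h(3) = -5
g(-5) = -11
f(-11) = 24

24


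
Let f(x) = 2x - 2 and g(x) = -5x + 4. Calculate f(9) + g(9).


f(9) = 16
g(9) = -41
Sum = -25

-25


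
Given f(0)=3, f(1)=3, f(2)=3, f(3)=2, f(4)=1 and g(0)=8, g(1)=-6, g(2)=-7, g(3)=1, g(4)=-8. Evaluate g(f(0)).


1


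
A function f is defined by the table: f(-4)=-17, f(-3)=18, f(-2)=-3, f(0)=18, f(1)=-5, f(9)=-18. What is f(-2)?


Reading from the table at x = -2

-3


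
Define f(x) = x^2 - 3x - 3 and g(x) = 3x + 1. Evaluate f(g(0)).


g(0) = 1
f(1) = 1*(1)^2 - 3*(1) - 3 = -5

-5


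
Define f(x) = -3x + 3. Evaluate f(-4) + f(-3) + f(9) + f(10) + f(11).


f(-4) = 15
f(-3) = 12
f(9) = -24
f(10) = -27
f(11) = -30
Sum = -54

-54


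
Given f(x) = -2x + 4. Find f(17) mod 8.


2


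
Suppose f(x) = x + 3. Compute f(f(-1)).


f(-1) = 2
f(2) = 5

5


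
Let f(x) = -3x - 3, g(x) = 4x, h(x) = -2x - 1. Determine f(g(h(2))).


h(2) = -5
g(-5) = -20
f(-20) = 57

57


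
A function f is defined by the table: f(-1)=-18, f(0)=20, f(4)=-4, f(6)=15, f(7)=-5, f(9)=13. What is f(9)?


Reading from the table at x = 9

13


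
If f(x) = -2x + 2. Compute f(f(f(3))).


-18


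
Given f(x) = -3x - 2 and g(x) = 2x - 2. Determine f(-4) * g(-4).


f(-4) = 10
g(-4) = -10
Product = -100

-100


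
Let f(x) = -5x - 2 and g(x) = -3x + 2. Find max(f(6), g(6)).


f(6) = -32
g(6) = -16
max = -16

-16


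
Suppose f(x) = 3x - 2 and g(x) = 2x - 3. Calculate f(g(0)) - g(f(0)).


-4


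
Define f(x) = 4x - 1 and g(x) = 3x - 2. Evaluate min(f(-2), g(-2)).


f(-2) = -9
g(-2) = -8
min = -9

-9


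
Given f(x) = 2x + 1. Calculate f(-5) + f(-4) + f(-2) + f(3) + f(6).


f(-5) = -9
f(-4) = -7
f(-2) = -3
f(3) = 7
f(6) = 13
Sum = 1

1


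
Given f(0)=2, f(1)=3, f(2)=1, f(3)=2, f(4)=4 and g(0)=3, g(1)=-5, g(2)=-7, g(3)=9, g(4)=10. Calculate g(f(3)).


f(3) = 2
g(2) = -7

-7


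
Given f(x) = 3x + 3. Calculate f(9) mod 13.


4


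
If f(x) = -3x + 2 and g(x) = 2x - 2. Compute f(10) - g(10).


f(10) = -28
g(10) = 18
Difference = -46

-46


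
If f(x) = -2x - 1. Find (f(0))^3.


-1


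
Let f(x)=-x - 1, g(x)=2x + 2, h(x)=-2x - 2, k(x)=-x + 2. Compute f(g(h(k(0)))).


k(0) = 2
h(2) = -6
g(-6) = -10
f(-10) = 9

9


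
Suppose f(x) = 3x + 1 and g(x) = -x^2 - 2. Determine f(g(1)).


g(1) = -3
f(-3) = -8

-8


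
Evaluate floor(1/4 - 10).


1/4 = 0.25
0.25 - 10 = -9.75
floor(-9.75) = -10

-10


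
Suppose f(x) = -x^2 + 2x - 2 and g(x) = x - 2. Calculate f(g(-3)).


g(-3) = -5
f(-5) = (-1)*(-5)^2 + 2*(-5) - 2 = -37

-37


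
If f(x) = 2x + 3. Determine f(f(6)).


f(6) = 15
f(15) = 33

33


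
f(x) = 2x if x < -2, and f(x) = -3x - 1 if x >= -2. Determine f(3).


3 satisfies x >= -2
f(3) = -10

-10


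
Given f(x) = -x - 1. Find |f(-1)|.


0


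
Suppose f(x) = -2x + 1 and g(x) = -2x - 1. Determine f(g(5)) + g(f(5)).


f(g(5)) = 23
g(f(5)) = 17
Sum = 40

40


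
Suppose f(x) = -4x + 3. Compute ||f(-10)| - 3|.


f(-10) = 43
|43| = 43
|43 - 3| = 40

40


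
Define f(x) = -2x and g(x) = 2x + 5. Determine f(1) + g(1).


f(1) = -2
g(1) = 7
Sum = 5

5


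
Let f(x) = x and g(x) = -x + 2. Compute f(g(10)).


g(10) = -8
f(-8) = -8

-8


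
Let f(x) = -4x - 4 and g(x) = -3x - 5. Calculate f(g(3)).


g(3) = -14
f(-14) = 52

52


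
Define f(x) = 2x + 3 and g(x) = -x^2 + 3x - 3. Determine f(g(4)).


g(4) = -7
f(-7) = -11

-11


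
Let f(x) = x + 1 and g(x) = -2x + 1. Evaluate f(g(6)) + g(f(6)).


f(g(6)) = -10
g(f(6)) = -13
Sum = -23

-23


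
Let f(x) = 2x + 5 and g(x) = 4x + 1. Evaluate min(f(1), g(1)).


5


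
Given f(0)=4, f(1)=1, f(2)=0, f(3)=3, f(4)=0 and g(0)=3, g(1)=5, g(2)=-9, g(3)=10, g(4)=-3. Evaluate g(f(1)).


f(1) = 1
g(1) = 5

5


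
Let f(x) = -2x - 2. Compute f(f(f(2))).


-22


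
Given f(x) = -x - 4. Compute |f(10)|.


14


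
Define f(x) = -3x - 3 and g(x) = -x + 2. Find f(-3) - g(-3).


f(-3) = 6
g(-3) = 5
Difference = 1

1


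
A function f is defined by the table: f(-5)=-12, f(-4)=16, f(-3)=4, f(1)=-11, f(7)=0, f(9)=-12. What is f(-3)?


4


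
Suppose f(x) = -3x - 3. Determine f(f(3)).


f(3) = -12
f(-12) = 33

33


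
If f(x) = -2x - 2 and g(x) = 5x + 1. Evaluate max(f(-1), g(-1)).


0


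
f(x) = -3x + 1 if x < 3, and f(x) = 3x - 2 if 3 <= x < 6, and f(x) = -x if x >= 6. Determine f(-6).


-6 satisfies x < 3
f(-6) = 19

19


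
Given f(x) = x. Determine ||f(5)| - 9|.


4


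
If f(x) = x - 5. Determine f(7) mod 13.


2


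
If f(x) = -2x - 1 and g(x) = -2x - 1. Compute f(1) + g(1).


f(1) = -3
g(1) = -3
Sum = -6

-6


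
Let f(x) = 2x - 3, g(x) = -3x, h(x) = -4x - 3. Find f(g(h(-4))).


h(-4) = 13
g(13) = -39
f(-39) = -81

-81


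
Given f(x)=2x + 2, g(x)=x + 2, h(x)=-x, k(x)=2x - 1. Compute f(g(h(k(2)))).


k(2) = 3
h(3) = -3
g(-3) = -1
f(-1) = 0

0


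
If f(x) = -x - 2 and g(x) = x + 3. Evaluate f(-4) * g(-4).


f(-4) = 2
g(-4) = -1
Product = -2

-2


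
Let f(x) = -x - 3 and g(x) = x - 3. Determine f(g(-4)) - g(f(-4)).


f(g(-4)) = 4
g(f(-4)) = -2
Difference = 6

6


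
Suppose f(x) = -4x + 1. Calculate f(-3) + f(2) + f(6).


-17


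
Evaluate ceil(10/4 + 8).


11


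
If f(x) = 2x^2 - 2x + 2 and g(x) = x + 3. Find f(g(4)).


g(4) = 7
f(7) = 2*(7)^2 - 2*(7) + 2 = 86

86


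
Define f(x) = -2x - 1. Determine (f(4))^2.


f(4) = -9
(-9)^2 = 81

81


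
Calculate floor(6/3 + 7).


6/3 = 2
2 + 7 = 9
floor(9) = 9

9


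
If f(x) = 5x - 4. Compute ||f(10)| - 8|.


38


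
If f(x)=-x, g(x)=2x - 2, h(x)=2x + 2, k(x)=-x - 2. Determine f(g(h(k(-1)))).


k(-1) = -1
h(-1) = 0
g(0) = -2
f(-2) = 2

2


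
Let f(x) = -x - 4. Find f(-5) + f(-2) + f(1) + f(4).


f(-5) = 1
f(-2) = -2
f(1) = -5
f(4) = -8
Sum = -14

-14


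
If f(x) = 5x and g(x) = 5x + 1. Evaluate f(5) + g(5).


f(5) = 25
g(5) = 26
Sum = 51

51


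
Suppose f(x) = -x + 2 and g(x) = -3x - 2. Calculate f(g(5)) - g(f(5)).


12


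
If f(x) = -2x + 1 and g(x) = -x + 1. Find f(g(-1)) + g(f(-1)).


f(g(-1)) = -3
g(f(-1)) = -2
Sum = -5

-5


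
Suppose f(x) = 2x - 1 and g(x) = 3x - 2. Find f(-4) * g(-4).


126


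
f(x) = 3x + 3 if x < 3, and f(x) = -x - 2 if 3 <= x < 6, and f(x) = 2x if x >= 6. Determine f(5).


5 satisfies 3 <= x < 6
f(5) = -7

-7


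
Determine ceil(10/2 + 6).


11


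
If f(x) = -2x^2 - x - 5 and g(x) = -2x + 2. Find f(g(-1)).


g(-1) = 4
f(4) = (-2)*(4)^2 - 1*(4) - 5 = -41

-41


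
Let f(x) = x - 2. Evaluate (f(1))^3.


-1


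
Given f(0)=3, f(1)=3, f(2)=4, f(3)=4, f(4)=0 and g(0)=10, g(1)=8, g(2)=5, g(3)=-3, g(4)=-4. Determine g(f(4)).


f(4) = 0
g(0) = 10

10


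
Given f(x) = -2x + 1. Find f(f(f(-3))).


f(-3) = 7
f(7) = -13
f(-13) = 27

27


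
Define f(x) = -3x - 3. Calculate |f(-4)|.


f(-4) = 9
|9| = 9

9


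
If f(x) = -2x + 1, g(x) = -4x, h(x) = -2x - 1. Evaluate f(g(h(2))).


-39


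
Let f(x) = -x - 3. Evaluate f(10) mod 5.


f(10) = -13
-13 mod 5 = 2

2


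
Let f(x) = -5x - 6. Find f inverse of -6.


0


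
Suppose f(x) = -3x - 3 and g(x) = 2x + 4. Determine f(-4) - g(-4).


f(-4) = 9
g(-4) = -4
Difference = 13

13


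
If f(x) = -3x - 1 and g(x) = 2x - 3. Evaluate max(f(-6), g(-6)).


f(-6) = 17
g(-6) = -15
max = 17

17
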